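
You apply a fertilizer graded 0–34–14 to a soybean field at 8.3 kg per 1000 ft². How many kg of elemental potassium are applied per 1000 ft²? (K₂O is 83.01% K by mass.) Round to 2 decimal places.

K₂O per 1000 ft² = 8.3 × 14% = 1.162 kg.
Elemental K = 1.162 × 0.8301 = 0.964576 kg per 1000 ft².

0.96 kg K per thousand sq ft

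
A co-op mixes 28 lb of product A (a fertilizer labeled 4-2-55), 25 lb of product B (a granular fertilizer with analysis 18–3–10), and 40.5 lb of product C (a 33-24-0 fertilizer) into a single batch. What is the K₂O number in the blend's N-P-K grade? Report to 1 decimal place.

19.1% K₂O

Total mass = 28 + 25 + 40.5 = 93.5 lb.
K₂O mass = 55%×28 + 10%×25 + 0%×40.5 = 17.9 lb.
% K₂O = 17.9 / 93.5 = 19.1444%.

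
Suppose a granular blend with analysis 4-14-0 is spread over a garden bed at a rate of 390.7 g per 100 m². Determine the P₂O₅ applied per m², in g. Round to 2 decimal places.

P₂O₅ per 100 m² = 390.7 × 14% = 54.698 g.
Convert to per m²: 54.698 × 0.01 = 0.54698 g.

0.55 g P₂O₅ per sq m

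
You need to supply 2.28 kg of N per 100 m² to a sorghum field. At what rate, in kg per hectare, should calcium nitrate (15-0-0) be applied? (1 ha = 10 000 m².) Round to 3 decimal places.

Product per 100 m² = 2.28 / 15% = 15.2 kg.
Convert to per hectare: 15.2 × 100 = 1520 kg.

1520.000 kg of product per hectare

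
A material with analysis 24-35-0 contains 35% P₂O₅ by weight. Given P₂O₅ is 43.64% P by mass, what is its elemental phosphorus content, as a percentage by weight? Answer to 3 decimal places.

%P = 35 × 0.4364 = 15.274%.

15.274% P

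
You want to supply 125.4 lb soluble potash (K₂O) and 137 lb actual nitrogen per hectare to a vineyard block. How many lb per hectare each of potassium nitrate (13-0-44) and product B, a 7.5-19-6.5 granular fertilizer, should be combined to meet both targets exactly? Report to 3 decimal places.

With a, b = lb per hectare of potassium nitrate and product B:
K₂O: 0.44·a + 0.065·b = 125.4
N: 0.13·a + 0.075·b = 137
From row1: a = (125.4 − 0.065·b) / 0.44.
Into row2: 0.13·(125.4 − 0.065·b)/0.44 + 0.075·b = 137 → b = 1791.3646, a = 20.3666.

20.367 lb potassium nitrate, 1791.365 lb product B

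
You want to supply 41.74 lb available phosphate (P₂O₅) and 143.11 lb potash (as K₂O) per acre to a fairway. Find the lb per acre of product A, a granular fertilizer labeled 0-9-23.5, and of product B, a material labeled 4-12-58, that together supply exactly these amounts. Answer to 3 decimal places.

293.167 lb product A, 127.958 lb product B

Let a = lb of product A, b = lb of product B (per acre).
P₂O₅: 0.09·a + 0.12·b = 41.74
K₂O: 0.235·a + 0.58·b = 143.11
Eliminate b: (row1) − 0.12/0.58·(row2) → 0.0413793·a = 12.131, so a = 293.1667.
Then b = (143.11 − 0.235·293.1667) / 0.58 = 127.9583.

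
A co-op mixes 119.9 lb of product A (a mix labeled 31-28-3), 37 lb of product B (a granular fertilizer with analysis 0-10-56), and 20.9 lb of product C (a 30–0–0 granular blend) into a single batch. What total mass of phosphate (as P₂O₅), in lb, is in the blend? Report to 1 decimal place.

P₂O₅ mass = 28%×119.9 + 10%×37 + 0%×20.9 = 37.272 lb.

37.3 lb P₂O₅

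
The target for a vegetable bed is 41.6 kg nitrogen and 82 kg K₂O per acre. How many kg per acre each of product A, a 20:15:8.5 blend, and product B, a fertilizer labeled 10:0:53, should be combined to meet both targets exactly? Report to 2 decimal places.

Per-acre balance (a = product A, b = product B):
N: 0.2·a + 0.1·b = 41.6
K₂O: 0.085·a + 0.53·b = 82
Eliminate a: (row1) − 0.2/0.085·(row2) → -1.14706·b = -151.341, so b = 131.938.
Back-substitute: a = (41.6 − 0.1·131.938) / 0.2 = 142.031.

142.03 kg product A, 131.94 kg product B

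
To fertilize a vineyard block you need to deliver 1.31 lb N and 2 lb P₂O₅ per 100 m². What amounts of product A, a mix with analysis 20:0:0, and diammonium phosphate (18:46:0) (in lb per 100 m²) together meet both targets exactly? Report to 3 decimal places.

2.637 lb product A, 4.348 lb diammonium phosphate

Let a = lb of product A, b = lb of diammonium phosphate (per 100 m²).
N: 0.2·a + 0.18·b = 1.31
P₂O₅: 0·a + 0.46·b = 2
Solving simultaneously: a = 2.63696, b = 4.34783.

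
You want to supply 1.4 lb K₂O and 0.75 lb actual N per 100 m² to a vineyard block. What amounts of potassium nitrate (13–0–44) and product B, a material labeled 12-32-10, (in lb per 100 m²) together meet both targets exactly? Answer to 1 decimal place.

2.3 lb potassium nitrate, 3.7 lb product B

Per-100 m² balance (a = potassium nitrate, b = product B):
K₂O: 0.44·a + 0.1·b = 1.4
N: 0.13·a + 0.12·b = 0.75
From row1: a = (1.4 − 0.1·b) / 0.44.
Into row2: 0.13·(1.4 − 0.1·b)/0.44 + 0.12·b = 0.75 → b = 3.71859, a = 2.33668.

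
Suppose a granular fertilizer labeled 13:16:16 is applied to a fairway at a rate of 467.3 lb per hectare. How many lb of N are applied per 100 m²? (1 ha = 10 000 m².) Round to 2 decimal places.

0.61 lb N per hundred sq m

nitrogen per hectare = 467.3 × 13% = 60.749 lb.
Convert to per 100 m²: 60.749 × 0.01 = 0.60749 lb.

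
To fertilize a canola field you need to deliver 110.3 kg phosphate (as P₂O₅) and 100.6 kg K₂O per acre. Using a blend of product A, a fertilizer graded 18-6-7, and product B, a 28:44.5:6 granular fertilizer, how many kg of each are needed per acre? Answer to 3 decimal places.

Let a = kg of product A, b = kg of product B (per acre).
P₂O₅: 0.06·a + 0.445·b = 110.3
K₂O: 0.07·a + 0.06·b = 100.6
Eliminate b: (row1) − 0.445/0.06·(row2) → -0.459167·a = -635.817, so a = 1384.7187.
Then b = (100.6 − 0.07·1384.7187) / 0.06 = 61.1615.

1384.719 kg product A, 61.162 kg product B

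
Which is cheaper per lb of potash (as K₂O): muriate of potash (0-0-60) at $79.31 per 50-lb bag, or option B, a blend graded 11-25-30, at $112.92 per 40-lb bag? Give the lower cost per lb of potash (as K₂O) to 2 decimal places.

muriate of potash: K₂O per bag = 50 × 60% = 30 lb; cost = 79.31 / 30 = $2.6437/lb K₂O.
option B: K₂O per bag = 40 × 30% = 12 lb; cost = 112.92 / 12 = $9.4100/lb K₂O.
muriate of potash is cheaper.

$2.64 per lb K₂O (muriate of potash)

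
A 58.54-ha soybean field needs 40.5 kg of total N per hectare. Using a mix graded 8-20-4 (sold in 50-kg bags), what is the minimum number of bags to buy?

Product per hectare = 40.5 / 8% = 506.25 kg.
Total product = 506.25 × 58.54 = 29635.9 kg.
Bags = ⌈29635.9 / 50⌉ = 593.

593 bags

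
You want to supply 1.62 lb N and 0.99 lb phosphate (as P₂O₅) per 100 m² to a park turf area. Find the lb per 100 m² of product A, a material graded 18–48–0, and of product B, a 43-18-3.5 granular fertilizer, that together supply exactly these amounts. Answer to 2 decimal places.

Per-100 m² balance (a = product A, b = product B):
N: 0.18·a + 0.43·b = 1.62
P₂O₅: 0.48·a + 0.18·b = 0.99
Eliminate b: (row1) − 0.43/0.18·(row2) → -0.966667·a = -0.745, so a = 0.77069.
Then b = (0.99 − 0.48·0.77069) / 0.18 = 3.44483.

0.77 lb product A, 3.44 lb product B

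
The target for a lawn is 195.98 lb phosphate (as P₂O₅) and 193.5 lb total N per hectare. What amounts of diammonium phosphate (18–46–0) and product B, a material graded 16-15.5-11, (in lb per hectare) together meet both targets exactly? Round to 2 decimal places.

29.85 lb diammonium phosphate, 1175.79 lb product B

With a, b = lb per hectare of diammonium phosphate and product B:
P₂O₅: 0.46·a + 0.155·b = 195.98
N: 0.18·a + 0.16·b = 193.5
From row1: a = (195.98 − 0.155·b) / 0.46.
Into row2: 0.18·(195.98 − 0.155·b)/0.46 + 0.16·b = 193.5 → b = 1175.7899, a = 29.8534.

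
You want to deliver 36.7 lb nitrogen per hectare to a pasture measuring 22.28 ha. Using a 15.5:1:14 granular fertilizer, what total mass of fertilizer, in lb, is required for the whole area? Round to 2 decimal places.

5275.33 lb

Product per hectare = 36.7 / 15.5% = 236.774 lb.
Total product = 236.774 × 22.28 = 5275.329 lb.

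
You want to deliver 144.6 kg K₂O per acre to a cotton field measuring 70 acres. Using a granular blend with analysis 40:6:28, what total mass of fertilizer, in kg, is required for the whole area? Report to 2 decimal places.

Product per acre = 144.6 / 28% = 516.429 kg.
Total product = 516.429 × 70 = 36150 kg.

36150.00 kg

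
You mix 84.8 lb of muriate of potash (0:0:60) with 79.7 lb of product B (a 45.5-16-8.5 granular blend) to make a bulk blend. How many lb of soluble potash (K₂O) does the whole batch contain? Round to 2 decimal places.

57.65 lb K₂O

K₂O mass = 60%×84.8 + 8.5%×79.7 = 57.6545 lb.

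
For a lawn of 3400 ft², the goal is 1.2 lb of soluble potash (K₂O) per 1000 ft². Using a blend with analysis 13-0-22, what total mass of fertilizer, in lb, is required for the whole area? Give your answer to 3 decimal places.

Product per 1000 ft² = 1.2 / 22% = 5.45455 lb.
Total product = 5.45455 × 3400 / 1000 = 18.54545 lb.

18.545 lb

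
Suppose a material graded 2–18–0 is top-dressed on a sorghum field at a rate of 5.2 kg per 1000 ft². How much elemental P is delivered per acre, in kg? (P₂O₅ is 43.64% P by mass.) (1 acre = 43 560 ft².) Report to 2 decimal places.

P₂O₅ per 1000 ft² = 5.2 × 18% = 0.936 kg.
Elemental P = 0.936 × 0.4364 = 0.40847 kg per 1000 ft².
Convert to per acre: 0.40847 × 43.56 = 17.793 kg.

17.79 kg P per acre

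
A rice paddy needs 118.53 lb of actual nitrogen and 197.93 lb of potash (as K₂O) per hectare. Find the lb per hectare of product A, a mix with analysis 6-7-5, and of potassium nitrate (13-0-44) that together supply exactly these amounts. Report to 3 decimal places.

With a, b = lb per hectare of product A and potassium nitrate:
N: 0.06·a + 0.13·b = 118.53
K₂O: 0.05·a + 0.44·b = 197.93
Eliminate a: (row1) − 0.06/0.05·(row2) → -0.398·b = -118.986, so b = 298.9598.
Back-substitute: a = (118.53 − 0.13·298.9598) / 0.06 = 1327.7538.

1327.754 lb product A, 298.960 lb potassium nitrate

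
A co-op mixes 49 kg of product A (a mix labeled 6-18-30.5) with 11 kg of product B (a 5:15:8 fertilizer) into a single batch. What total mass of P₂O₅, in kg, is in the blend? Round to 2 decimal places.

10.47 kg P₂O₅

P₂O₅ mass = 18%×49 + 15%×11 = 10.47 kg.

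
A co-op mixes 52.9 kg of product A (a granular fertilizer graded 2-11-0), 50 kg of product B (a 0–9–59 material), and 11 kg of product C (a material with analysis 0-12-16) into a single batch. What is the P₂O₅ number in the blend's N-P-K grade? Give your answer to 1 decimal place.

10.2% P₂O₅

Total mass = 52.9 + 50 + 11 = 113.9 kg.
P₂O₅ mass = 11%×52.9 + 9%×50 + 12%×11 = 11.639 kg.
% P₂O₅ = 11.639 / 113.9 = 10.2186%.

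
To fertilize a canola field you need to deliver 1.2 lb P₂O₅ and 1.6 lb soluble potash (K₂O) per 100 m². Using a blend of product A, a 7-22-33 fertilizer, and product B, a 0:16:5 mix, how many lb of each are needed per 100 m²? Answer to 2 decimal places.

4.69 lb product A, 1.05 lb product B

Per-100 m² balance (a = product A, b = product B):
P₂O₅: 0.22·a + 0.16·b = 1.2
K₂O: 0.33·a + 0.05·b = 1.6
Solving simultaneously: a = 4.689, b = 1.05263.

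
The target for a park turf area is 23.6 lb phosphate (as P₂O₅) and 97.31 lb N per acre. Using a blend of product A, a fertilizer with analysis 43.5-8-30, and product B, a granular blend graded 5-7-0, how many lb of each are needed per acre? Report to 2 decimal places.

Per-acre balance (a = product A, b = product B):
P₂O₅: 0.08·a + 0.07·b = 23.6
N: 0.435·a + 0.05·b = 97.31
Eliminate a: (row1) − 0.08/0.435·(row2) → 0.0608046·b = 5.70391, so b = 93.8072.
Back-substitute: a = (23.6 − 0.07·93.8072) / 0.08 = 212.919.

212.92 lb product A, 93.81 lb product B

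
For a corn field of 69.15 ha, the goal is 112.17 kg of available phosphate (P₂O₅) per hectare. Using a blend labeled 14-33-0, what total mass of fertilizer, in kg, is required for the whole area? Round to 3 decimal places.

Product per hectare = 112.17 / 33% = 339.909 kg.
Total product = 339.909 × 69.15 = 23504.7136 kg.

23504.714 kg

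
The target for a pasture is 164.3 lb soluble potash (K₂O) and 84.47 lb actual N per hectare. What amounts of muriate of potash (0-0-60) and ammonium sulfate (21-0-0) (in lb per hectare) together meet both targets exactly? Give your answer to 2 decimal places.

273.83 lb muriate of potash, 402.24 lb ammonium sulfate

Per-hectare balance (a = muriate of potash, b = ammonium sulfate):
K₂O: 0.6·a + 0·b = 164.3
N: 0·a + 0.21·b = 84.47
Solving simultaneously: a = 273.833, b = 402.238.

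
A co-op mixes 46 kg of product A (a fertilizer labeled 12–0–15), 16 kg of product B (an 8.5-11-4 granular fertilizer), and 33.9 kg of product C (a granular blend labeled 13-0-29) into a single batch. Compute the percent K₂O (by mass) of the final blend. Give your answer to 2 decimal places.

Total mass = 46 + 16 + 33.9 = 95.9 kg.
K₂O mass = 15%×46 + 4%×16 + 29%×33.9 = 17.371 kg.
% K₂O = 17.371 / 95.9 = 18.1137%.

18.11% K₂O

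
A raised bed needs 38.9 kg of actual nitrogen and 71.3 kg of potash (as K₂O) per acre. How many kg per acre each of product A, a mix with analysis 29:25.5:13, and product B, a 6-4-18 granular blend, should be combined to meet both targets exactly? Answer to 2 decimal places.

With a, b = kg per acre of product A and product B:
N: 0.29·a + 0.06·b = 38.9
K₂O: 0.13·a + 0.18·b = 71.3
Eliminate a: (row1) − 0.29/0.13·(row2) → -0.341538·b = -120.154, so b = 351.802.
Back-substitute: a = (38.9 − 0.06·351.802) / 0.29 = 61.3514.

61.35 kg product A, 351.80 kg product B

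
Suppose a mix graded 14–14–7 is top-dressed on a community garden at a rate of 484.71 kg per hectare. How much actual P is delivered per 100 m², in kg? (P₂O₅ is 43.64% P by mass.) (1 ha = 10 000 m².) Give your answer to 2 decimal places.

0.30 kg P per hundred sq m

P₂O₅ per hectare = 484.71 × 14% = 67.8594 kg.
Elemental P = 67.8594 × 0.4364 = 29.6138 kg per hectare.
Convert to per 100 m²: 29.6138 × 0.01 = 0.296138 kg.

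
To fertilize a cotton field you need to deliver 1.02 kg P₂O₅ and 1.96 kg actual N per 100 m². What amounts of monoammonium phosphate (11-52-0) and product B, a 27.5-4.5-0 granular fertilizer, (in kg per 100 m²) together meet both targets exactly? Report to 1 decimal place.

Let a = kg of monoammonium phosphate, b = kg of product B (per 100 m²).
P₂O₅: 0.52·a + 0.045·b = 1.02
N: 0.11·a + 0.275·b = 1.96
From row1: a = (1.02 − 0.045·b) / 0.52.
Into row2: 0.11·(1.02 − 0.045·b)/0.52 + 0.275·b = 1.96 → b = 6.57008, a = 1.39297.

1.4 kg monoammonium phosphate, 6.6 kg product B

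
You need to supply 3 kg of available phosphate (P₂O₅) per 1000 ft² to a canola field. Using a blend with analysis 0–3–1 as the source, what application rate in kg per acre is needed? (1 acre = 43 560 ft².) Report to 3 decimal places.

Product per 1000 ft² = 3 / 3% = 100 kg.
Convert to per acre: 100 × 43.56 = 4356 kg.

4356.000 kg of product per acre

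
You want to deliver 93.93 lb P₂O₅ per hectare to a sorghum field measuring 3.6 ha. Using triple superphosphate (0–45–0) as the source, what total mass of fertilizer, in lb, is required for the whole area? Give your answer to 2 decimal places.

751.44 lb

Product per hectare = 93.93 / 45% = 208.733 lb.
Total product = 208.733 × 3.6 = 751.44 lb.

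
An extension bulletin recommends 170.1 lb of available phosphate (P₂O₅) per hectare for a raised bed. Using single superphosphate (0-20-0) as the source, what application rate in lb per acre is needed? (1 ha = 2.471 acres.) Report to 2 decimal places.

344.19 lb of product per acre

Product per hectare = 170.1 / 20% = 850.5 lb.
Convert to per acre: 850.5 × 0.404694 = 344.193 lb.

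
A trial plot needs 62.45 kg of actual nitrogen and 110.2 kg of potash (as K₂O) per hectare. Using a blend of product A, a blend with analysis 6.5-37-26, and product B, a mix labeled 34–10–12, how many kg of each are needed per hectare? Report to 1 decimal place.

Per-hectare balance (a = product A, b = product B):
N: 0.065·a + 0.34·b = 62.45
K₂O: 0.26·a + 0.12·b = 110.2
Solving simultaneously: a = 371.886, b = 112.581.

371.9 kg product A, 112.6 kg product B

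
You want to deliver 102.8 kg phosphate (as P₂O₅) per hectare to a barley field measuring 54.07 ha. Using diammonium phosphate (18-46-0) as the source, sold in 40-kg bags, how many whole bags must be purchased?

Product per hectare = 102.8 / 46% = 223.478 kg.
Total product = 223.478 × 54.07 = 12083.5 kg.
Bags = ⌈12083.5 / 40⌉ = 303.

303 bags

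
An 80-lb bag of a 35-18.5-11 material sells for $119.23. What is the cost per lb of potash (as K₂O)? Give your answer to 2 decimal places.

K₂O in bag = 80 × 11% = 8.8 lb.
Cost per lb K₂O = $119.23 / 8.8 = $13.5489.

$13.55 per lb K₂O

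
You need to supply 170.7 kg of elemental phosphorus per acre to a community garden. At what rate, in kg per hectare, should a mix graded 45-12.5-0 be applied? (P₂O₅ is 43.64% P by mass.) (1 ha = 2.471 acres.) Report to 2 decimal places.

As P₂O₅: 170.7 / 0.4364 = 391.155 kg per acre.
Product per acre = 391.155 / 12.5% = 3129.24 kg.
Convert to per hectare: 3129.24 × 2.471 = 7732.3501 kg.

7732.35 kg of product per hectare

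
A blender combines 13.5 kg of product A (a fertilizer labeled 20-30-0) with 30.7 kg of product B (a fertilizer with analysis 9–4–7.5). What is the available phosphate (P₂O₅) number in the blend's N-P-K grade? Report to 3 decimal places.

11.941% P₂O₅

Total mass = 13.5 + 30.7 = 44.2 kg.
P₂O₅ mass = 30%×13.5 + 4%×30.7 = 5.278 kg.
% P₂O₅ = 5.278 / 44.2 = 11.9412%.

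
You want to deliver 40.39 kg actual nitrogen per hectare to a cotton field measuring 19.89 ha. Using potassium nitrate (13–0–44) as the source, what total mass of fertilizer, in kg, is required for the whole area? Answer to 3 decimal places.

6179.670 kg

Product per hectare = 40.39 / 13% = 310.692 kg.
Total product = 310.692 × 19.89 = 6179.67 kg.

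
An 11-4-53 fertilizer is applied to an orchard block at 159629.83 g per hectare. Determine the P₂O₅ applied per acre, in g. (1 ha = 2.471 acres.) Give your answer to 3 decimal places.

P₂O₅ per hectare = 159629.83 × 4% = 6385.19 g.
Convert to per acre: 6385.19 × 0.404694 = 2584.0523 g.

2584.052 g P₂O₅ per acre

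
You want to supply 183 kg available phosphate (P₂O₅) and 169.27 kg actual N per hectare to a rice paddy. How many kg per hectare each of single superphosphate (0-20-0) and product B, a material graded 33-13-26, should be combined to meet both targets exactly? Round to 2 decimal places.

581.59 kg single superphosphate, 512.94 kg product B

Let a = kg of single superphosphate, b = kg of product B (per hectare).
P₂O₅: 0.2·a + 0.13·b = 183
N: 0·a + 0.33·b = 169.27
Solving simultaneously: a = 581.589, b = 512.939.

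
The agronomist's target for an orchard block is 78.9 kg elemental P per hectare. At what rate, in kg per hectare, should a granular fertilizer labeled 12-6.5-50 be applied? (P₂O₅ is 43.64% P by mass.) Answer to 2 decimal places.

As P₂O₅: 78.9 / 0.4364 = 180.797 kg per hectare.
Product per hectare = 180.797 / 6.5% = 2781.499 kg.

2781.50 kg of product per hectare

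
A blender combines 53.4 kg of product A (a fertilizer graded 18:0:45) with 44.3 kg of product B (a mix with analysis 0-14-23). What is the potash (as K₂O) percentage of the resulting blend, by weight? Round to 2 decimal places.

35.02% K₂O

Total mass = 53.4 + 44.3 = 97.7 kg.
K₂O mass = 45%×53.4 + 23%×44.3 = 34.219 kg.
% K₂O = 34.219 / 97.7 = 35.0246%.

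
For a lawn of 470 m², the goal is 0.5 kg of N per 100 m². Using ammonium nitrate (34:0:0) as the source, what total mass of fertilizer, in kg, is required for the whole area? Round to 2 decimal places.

Product per 100 m² = 0.5 / 34% = 1.47059 kg.
Total product = 1.47059 × 470 / 100 = 6.91176 kg.

6.91 kg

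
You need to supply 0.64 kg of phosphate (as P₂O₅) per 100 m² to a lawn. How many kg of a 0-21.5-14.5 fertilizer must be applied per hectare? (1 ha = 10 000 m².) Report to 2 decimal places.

297.67 kg of product per hectare

Product per 100 m² = 0.64 / 21.5% = 2.97674 kg.
Convert to per hectare: 2.97674 × 100 = 297.674 kg.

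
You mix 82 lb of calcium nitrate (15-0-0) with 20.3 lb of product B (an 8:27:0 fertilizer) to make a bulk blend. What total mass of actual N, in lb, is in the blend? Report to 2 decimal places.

13.92 lb N

N mass = 15%×82 + 8%×20.3 = 13.924 lb.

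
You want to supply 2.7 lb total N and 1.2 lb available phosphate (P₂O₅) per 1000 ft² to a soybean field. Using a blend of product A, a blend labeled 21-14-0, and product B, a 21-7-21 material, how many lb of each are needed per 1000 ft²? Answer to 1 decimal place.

Let a = lb of product A, b = lb of product B (per 1000 ft²).
N: 0.21·a + 0.21·b = 2.7
P₂O₅: 0.14·a + 0.07·b = 1.2
Eliminate b: (row1) − 0.21/0.07·(row2) → -0.21·a = -0.9, so a = 4.28571.
Then b = (1.2 − 0.14·4.28571) / 0.07 = 8.57143.

4.3 lb product A, 8.6 lb product B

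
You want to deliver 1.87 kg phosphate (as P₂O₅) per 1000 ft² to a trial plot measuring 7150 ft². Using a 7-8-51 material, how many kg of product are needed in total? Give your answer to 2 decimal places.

167.13 kg

Product per 1000 ft² = 1.87 / 8% = 23.375 kg.
Total product = 23.375 × 7150 / 1000 = 167.131 kg.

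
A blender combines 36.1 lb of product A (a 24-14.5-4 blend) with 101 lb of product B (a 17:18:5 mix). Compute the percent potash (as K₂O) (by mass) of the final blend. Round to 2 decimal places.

Total mass = 36.1 + 101 = 137.1 lb.
K₂O mass = 4%×36.1 + 5%×101 = 6.494 lb.
% K₂O = 6.494 / 137.1 = 4.73669%.

4.74% K₂O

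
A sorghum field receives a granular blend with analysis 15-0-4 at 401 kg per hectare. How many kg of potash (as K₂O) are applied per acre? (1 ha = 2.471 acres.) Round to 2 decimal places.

K₂O per hectare = 401 × 4% = 16.04 kg.
Convert to per acre: 16.04 × 0.404694 = 6.4913 kg.

6.49 kg K₂O per acre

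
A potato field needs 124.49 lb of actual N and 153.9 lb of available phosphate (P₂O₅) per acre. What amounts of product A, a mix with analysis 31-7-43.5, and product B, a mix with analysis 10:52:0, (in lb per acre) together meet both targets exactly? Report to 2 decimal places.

Per-acre balance (a = product A, b = product B):
N: 0.31·a + 0.1·b = 124.49
P₂O₅: 0.07·a + 0.52·b = 153.9
Eliminate b: (row1) − 0.1/0.52·(row2) → 0.296538·a = 94.8938, so a = 320.005.
Then b = (153.9 − 0.07·320.005) / 0.52 = 252.884.

320.01 lb product A, 252.88 lb product B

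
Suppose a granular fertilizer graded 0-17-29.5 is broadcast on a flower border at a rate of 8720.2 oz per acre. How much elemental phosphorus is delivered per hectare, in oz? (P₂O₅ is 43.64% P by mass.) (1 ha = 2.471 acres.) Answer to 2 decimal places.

1598.57 oz P per hectare

P₂O₅ per acre = 8720.2 × 17% = 1482.43 oz.
Elemental P = 1482.43 × 0.4364 = 646.934 oz per acre.
Convert to per hectare: 646.934 × 2.471 = 1598.574 oz.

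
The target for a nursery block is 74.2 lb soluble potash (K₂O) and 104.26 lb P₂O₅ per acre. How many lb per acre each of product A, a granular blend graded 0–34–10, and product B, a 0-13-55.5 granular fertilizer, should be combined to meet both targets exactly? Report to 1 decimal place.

274.4 lb product A, 84.2 lb product B

With a, b = lb per acre of product A and product B:
K₂O: 0.1·a + 0.555·b = 74.2
P₂O₅: 0.34·a + 0.13·b = 104.26
Solving simultaneously: a = 274.435, b = 84.2459.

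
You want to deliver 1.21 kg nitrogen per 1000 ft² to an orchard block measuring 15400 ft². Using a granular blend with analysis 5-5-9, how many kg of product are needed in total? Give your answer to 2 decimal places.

Product per 1000 ft² = 1.21 / 5% = 24.2 kg.
Total product = 24.2 × 15400 / 1000 = 372.68 kg.

372.68 kg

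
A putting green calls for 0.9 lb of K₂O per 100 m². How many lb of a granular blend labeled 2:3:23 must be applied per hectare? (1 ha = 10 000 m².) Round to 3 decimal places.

Product per 100 m² = 0.9 / 23% = 3.91304 lb.
Convert to per hectare: 3.91304 × 100 = 391.3043 lb.

391.304 lb of product per hectare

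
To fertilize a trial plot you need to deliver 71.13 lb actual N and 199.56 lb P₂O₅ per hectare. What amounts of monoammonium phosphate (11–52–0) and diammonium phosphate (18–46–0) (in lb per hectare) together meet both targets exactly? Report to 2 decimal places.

74.44 lb monoammonium phosphate, 349.67 lb diammonium phosphate

With a, b = lb per hectare of monoammonium phosphate and diammonium phosphate:
N: 0.11·a + 0.18·b = 71.13
P₂O₅: 0.52·a + 0.46·b = 199.56
Eliminate b: (row1) − 0.18/0.46·(row2) → -0.0934783·a = -6.9587, so a = 74.4419.
Then b = (199.56 − 0.52·74.4419) / 0.46 = 349.674.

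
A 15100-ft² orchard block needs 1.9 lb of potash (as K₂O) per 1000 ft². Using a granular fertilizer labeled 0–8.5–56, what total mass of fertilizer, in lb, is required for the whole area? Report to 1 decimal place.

Product per 1000 ft² = 1.9 / 56% = 3.39286 lb.
Total product = 3.39286 × 15100 / 1000 = 51.2321 lb.

51.2 lb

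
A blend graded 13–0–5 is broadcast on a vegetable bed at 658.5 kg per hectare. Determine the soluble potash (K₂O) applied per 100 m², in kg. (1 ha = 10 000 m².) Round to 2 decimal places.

0.33 kg K₂O per hundred sq m

K₂O per hectare = 658.5 × 5% = 32.925 kg.
Convert to per 100 m²: 32.925 × 0.01 = 0.32925 kg.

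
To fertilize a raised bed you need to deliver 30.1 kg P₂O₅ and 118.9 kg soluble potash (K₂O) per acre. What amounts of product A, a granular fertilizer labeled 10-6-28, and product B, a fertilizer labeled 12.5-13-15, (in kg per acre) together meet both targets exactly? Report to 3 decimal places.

Per-acre balance (a = product A, b = product B):
P₂O₅: 0.06·a + 0.13·b = 30.1
K₂O: 0.28·a + 0.15·b = 118.9
Eliminate b: (row1) − 0.13/0.15·(row2) → -0.182667·a = -72.9467, so a = 399.3431.
Then b = (118.9 − 0.28·399.3431) / 0.15 = 47.2263.

399.343 kg product A, 47.226 kg product B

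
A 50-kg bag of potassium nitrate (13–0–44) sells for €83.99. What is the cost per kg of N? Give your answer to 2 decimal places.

€12.92 per kg N

N in bag = 50 × 13% = 6.5 kg.
Cost per kg N = €83.99 / 6.5 = €12.9215.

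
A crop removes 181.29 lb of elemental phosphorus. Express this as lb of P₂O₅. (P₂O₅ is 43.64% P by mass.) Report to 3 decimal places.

P₂O₅ = 181.29 / 0.4364 = 415.4216 lb.

415.422 lb P₂O₅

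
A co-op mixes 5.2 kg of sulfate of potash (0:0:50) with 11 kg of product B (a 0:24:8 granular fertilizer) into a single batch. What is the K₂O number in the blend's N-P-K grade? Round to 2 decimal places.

21.48% K₂O

Total mass = 5.2 + 11 = 16.2 kg.
K₂O mass = 50%×5.2 + 8%×11 = 3.48 kg.
% K₂O = 3.48 / 16.2 = 21.4815%.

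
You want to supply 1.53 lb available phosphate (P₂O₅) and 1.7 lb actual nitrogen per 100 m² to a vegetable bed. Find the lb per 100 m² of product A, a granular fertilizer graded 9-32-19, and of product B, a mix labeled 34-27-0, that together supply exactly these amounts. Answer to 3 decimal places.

0.724 lb product A, 4.808 lb product B

With a, b = lb per 100 m² of product A and product B:
P₂O₅: 0.32·a + 0.27·b = 1.53
N: 0.09·a + 0.34·b = 1.7
Eliminate a: (row1) − 0.32/0.09·(row2) → -0.938889·b = -4.51444, so b = 4.80828.
Back-substitute: a = (1.53 − 0.27·4.80828) / 0.32 = 0.72426.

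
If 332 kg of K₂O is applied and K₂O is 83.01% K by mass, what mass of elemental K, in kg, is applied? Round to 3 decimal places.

K = 332 × 0.8301 = 275.5932 kg.

275.593 kg K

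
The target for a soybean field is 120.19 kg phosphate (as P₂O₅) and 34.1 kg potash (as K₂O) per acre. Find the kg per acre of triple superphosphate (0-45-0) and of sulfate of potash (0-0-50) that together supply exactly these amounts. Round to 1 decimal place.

267.1 kg triple superphosphate, 68.2 kg sulfate of potash

With a, b = kg per acre of triple superphosphate and sulfate of potash:
P₂O₅: 0.45·a + 0·b = 120.19
K₂O: 0·a + 0.5·b = 34.1
Solving simultaneously: a = 267.089, b = 68.2.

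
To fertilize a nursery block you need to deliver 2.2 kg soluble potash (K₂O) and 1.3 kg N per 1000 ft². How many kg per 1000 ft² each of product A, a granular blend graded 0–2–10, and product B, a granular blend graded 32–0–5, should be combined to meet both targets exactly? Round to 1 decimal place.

Let a = kg of product A, b = kg of product B (per 1000 ft²).
K₂O: 0.1·a + 0.05·b = 2.2
N: 0·a + 0.32·b = 1.3
Solving simultaneously: a = 19.9688, b = 4.0625.

20.0 kg product A, 4.1 kg product B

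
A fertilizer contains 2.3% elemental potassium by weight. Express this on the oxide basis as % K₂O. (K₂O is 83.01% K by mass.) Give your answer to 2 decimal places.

%K₂O = 2.3 / 0.8301 = 2.77075%.

2.77% K₂O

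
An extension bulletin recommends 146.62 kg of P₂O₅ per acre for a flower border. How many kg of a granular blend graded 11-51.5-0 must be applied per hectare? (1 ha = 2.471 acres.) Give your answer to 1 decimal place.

Product per acre = 146.62 / 51.5% = 284.699 kg.
Convert to per hectare: 284.699 × 2.471 = 703.491 kg.

703.5 kg of product per hectare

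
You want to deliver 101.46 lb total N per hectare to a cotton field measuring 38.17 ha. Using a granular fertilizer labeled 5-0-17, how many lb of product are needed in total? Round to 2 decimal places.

Product per hectare = 101.46 / 5% = 2029.2 lb.
Total product = 2029.2 × 38.17 = 77454.564 lb.

77454.56 lb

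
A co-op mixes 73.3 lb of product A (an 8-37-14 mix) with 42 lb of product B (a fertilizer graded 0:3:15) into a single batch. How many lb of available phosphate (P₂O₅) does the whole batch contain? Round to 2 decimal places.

28.38 lb P₂O₅

P₂O₅ mass = 37%×73.3 + 3%×42 = 28.381 lb.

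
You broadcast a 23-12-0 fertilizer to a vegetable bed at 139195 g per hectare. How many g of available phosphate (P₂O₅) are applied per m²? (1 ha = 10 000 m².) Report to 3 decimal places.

1.670 g P₂O₅ per sq m

P₂O₅ per hectare = 139195 × 12% = 16703.4 g.
Convert to per m²: 16703.4 × 0.0001 = 1.67034 g.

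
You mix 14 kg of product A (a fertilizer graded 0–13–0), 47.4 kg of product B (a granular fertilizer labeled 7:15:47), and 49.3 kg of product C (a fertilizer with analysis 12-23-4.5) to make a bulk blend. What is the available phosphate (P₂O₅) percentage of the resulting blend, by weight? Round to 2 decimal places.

18.31% P₂O₅

Total mass = 14 + 47.4 + 49.3 = 110.7 kg.
P₂O₅ mass = 13%×14 + 15%×47.4 + 23%×49.3 = 20.269 kg.
% P₂O₅ = 20.269 / 110.7 = 18.3098%.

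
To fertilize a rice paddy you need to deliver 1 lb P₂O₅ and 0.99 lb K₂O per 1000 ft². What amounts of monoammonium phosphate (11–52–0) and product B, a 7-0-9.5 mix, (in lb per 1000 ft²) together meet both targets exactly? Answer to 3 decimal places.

1.923 lb monoammonium phosphate, 10.421 lb product B

Let a = lb of monoammonium phosphate, b = lb of product B (per 1000 ft²).
P₂O₅: 0.52·a + 0·b = 1
K₂O: 0·a + 0.095·b = 0.99
Solving simultaneously: a = 1.92308, b = 10.4211.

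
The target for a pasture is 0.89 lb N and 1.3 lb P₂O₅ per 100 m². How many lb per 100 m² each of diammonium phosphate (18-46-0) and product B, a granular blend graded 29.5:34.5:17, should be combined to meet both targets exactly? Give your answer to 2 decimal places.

1.04 lb diammonium phosphate, 2.38 lb product B

Let a = lb of diammonium phosphate, b = lb of product B (per 100 m²).
N: 0.18·a + 0.295·b = 0.89
P₂O₅: 0.46·a + 0.345·b = 1.3
Solving simultaneously: a = 1.03872, b = 2.38315.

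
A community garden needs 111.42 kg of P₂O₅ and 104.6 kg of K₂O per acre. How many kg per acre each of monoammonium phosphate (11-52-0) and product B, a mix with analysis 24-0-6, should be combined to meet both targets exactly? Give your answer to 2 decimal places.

With a, b = kg per acre of monoammonium phosphate and product B:
P₂O₅: 0.52·a + 0·b = 111.42
K₂O: 0·a + 0.06·b = 104.6
Solving simultaneously: a = 214.269, b = 1743.333.

214.27 kg monoammonium phosphate, 1743.33 kg product B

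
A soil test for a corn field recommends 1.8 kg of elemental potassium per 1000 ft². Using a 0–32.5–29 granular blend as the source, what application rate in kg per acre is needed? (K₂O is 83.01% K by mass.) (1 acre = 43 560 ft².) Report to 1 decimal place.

As K₂O: 1.8 / 0.8301 = 2.16841 kg per 1000 ft².
Product per 1000 ft² = 2.16841 / 29% = 7.47729 kg.
Convert to per acre: 7.47729 × 43.56 = 325.711 kg.

325.7 kg of product per acre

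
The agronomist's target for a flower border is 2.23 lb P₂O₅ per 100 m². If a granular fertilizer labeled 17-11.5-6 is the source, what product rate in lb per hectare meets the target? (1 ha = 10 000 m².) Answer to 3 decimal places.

1939.130 lb of product per hectare

Product per 100 m² = 2.23 / 11.5% = 19.3913 lb.
Convert to per hectare: 19.3913 × 100 = 1939.1304 lb.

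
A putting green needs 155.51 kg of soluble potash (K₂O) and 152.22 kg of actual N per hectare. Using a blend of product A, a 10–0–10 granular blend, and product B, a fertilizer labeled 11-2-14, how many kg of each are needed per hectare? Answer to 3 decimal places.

1401.567 kg product A, 109.667 kg product B

Per-hectare balance (a = product A, b = product B):
K₂O: 0.1·a + 0.14·b = 155.51
N: 0.1·a + 0.11·b = 152.22
Eliminate b: (row1) − 0.14/0.11·(row2) → -0.0272727·a = -38.2245, so a = 1401.5667.
Then b = (152.22 − 0.1·1401.5667) / 0.11 = 109.6667.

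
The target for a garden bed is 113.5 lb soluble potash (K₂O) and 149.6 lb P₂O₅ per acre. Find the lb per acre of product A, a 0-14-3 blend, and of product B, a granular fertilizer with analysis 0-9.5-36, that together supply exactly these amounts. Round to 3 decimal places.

905.857 lb product A, 239.790 lb product B

Let a = lb of product A, b = lb of product B (per acre).
K₂O: 0.03·a + 0.36·b = 113.5
P₂O₅: 0.14·a + 0.095·b = 149.6
From row1: a = (113.5 − 0.36·b) / 0.03.
Into row2: 0.14·(113.5 − 0.36·b)/0.03 + 0.095·b = 149.6 → b = 239.7897, a = 905.85699.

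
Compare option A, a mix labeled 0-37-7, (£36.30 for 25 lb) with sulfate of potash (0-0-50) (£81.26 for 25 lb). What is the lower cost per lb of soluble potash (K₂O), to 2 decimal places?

option A: K₂O per bag = 25 × 7% = 1.75 lb; cost = 36.30 / 1.75 = £20.7429/lb K₂O.
sulfate of potash: K₂O per bag = 25 × 50% = 12.5 lb; cost = 81.26 / 12.5 = £6.5008/lb K₂O.
sulfate of potash is cheaper.

£6.50 per lb K₂O (sulfate of potash)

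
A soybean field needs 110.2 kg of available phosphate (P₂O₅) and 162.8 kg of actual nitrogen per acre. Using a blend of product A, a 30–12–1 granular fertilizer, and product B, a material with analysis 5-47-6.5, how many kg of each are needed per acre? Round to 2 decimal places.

Let a = kg of product A, b = kg of product B (per acre).
P₂O₅: 0.12·a + 0.47·b = 110.2
N: 0.3·a + 0.05·b = 162.8
Eliminate b: (row1) − 0.47/0.05·(row2) → -2.7·a = -1420.12, so a = 525.9704.
Then b = (162.8 − 0.3·525.9704) / 0.05 = 100.178.

525.97 kg product A, 100.18 kg product B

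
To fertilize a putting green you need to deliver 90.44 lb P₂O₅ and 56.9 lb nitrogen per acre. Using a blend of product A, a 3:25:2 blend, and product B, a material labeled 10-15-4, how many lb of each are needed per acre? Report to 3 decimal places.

Per-acre balance (a = product A, b = product B):
P₂O₅: 0.25·a + 0.15·b = 90.44
N: 0.03·a + 0.1·b = 56.9
Solving simultaneously: a = 24.8293, b = 561.5512.

24.829 lb product A, 561.551 lb product B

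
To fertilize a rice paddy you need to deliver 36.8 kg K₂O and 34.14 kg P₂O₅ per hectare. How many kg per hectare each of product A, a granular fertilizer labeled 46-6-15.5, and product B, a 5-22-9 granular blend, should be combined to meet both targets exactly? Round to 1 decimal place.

Per-hectare balance (a = product A, b = product B):
K₂O: 0.155·a + 0.09·b = 36.8
P₂O₅: 0.06·a + 0.22·b = 34.14
From row1: a = (36.8 − 0.09·b) / 0.155.
Into row2: 0.06·(36.8 − 0.09·b)/0.155 + 0.22·b = 34.14 → b = 107.446, a = 175.031.

175.0 kg product A, 107.4 kg product B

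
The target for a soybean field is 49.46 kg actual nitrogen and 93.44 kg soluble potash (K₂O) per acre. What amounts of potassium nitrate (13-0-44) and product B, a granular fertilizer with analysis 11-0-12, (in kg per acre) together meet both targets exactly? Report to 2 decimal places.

With a, b = kg per acre of potassium nitrate and product B:
N: 0.13·a + 0.11·b = 49.46
K₂O: 0.44·a + 0.12·b = 93.44
Eliminate b: (row1) − 0.11/0.12·(row2) → -0.273333·a = -36.1933, so a = 132.4146.
Then b = (93.44 − 0.44·132.4146) / 0.12 = 293.146.

132.41 kg potassium nitrate, 293.15 kg product B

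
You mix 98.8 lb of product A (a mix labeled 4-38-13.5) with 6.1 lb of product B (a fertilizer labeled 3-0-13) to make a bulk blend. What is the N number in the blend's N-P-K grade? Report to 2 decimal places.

3.94% N

Total mass = 98.8 + 6.1 = 104.9 lb.
N mass = 4%×98.8 + 3%×6.1 = 4.135 lb.
% N = 4.135 / 104.9 = 3.94185%.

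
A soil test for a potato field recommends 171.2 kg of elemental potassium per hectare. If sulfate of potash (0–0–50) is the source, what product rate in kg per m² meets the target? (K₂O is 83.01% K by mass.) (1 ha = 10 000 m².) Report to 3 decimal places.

As K₂O: 171.2 / 0.8301 = 206.24 kg per hectare.
Product per hectare = 206.24 / 50% = 412.48 kg.
Convert to per m²: 412.48 × 0.0001 = 0.041248 kg.

0.041 kg of product per sq m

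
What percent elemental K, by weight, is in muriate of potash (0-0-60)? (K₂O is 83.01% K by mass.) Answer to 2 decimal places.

%K = 60 × 0.8301 = 49.806%.

49.81% K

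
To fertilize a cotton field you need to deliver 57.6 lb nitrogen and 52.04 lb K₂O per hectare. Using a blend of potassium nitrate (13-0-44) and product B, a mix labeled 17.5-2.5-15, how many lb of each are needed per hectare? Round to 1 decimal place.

8.1 lb potassium nitrate, 323.1 lb product B

Let a = lb of potassium nitrate, b = lb of product B (per hectare).
N: 0.13·a + 0.175·b = 57.6
K₂O: 0.44·a + 0.15·b = 52.04
Solving simultaneously: a = 8.12174, b = 323.11.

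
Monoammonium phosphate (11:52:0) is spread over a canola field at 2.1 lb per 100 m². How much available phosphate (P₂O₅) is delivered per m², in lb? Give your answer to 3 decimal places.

P₂O₅ per 100 m² = 2.1 × 52% = 1.092 lb.
Convert to per m²: 1.092 × 0.01 = 0.01092 lb.

0.011 lb P₂O₅ per sq m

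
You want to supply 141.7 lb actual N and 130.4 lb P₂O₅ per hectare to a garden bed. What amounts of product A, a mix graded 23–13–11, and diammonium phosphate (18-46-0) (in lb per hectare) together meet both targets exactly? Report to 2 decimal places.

Let a = lb of product A, b = lb of diammonium phosphate (per hectare).
N: 0.23·a + 0.18·b = 141.7
P₂O₅: 0.13·a + 0.46·b = 130.4
Solving simultaneously: a = 506.189, b = 140.4248.

506.19 lb product A, 140.42 lb diammonium phosphate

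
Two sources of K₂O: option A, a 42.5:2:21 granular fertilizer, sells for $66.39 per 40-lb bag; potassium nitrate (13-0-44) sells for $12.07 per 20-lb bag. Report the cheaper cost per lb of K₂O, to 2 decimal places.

option A: K₂O per bag = 40 × 21% = 8.4 lb; cost = 66.39 / 8.4 = $7.9036/lb K₂O.
potassium nitrate: K₂O per bag = 20 × 44% = 8.8 lb; cost = 12.07 / 8.8 = $1.3716/lb K₂O.
potassium nitrate is cheaper.

$1.37 per lb K₂O (potassium nitrate)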